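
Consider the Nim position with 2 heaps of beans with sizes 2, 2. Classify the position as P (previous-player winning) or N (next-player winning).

P-position

Compute the nim-sum pairwise:
2 XOR 2 = 0
The nim-sum is 0, so this is a P-position: the player to move is in a losing position under optimal play.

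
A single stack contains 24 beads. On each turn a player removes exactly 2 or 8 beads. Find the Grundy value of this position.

Build the Grundy sequence with g(k) = mex{g(k−s) : s ∈ {2, 8}, s ≤ k}:
k:     0  1  2  3  4  5  6  7  8  9 10 11 12 13 14 15 16 17 18 19 20 21 22 23 24
g(k):  0  0  1  1  0  0  1  1  2  2  0  0  1  1  0  0  1  1  2  2  0  0  1  1  0
So g(24) = 0.

0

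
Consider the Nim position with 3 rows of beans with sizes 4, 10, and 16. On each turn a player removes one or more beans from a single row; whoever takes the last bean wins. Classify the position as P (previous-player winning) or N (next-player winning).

Compute the nim-sum pairwise:
4 ^ 10 = 14
14 ^ 16 = 30
The nim-sum is 30 ≠ 0, so this is an N-position: the player to move can win.

N-position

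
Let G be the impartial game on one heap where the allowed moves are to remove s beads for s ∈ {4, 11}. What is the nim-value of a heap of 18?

Grundy values for subtraction set {4, 11}:
k:     0  1  2  3  4  5  6  7  8  9 10 11 12 13 14 15 16 17 18
g(k):  0  0  0  0  1  1  1  1  0  0  0  2  1  1  1  0  0  0  0
So g(18) = 0.

0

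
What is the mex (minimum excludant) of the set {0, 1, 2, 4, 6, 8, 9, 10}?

3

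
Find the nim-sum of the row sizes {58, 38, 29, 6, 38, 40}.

Compute the nim-sum pairwise:
58 XOR 38 = 28
28 XOR 29 = 1
1 XOR 6 = 7
7 XOR 38 = 33
33 XOR 40 = 9

9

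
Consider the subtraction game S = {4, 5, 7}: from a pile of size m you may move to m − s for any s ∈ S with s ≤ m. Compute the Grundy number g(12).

0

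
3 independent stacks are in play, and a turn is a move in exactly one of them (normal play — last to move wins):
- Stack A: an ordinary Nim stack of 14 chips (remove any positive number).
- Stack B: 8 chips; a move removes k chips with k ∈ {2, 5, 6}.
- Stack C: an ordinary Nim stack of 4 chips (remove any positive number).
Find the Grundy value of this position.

10

Stack A is a plain Nim stack of size 14, so its Grundy value is 14.
Build the Grundy sequence for stack B with g(k) = mex{g(k−s) : s ∈ {2, 5, 6}, s ≤ k}:
k:     0  1  2  3  4  5  6  7  8
g(k):  0  0  1  1  0  2  1  3  0
So g(8) = 0.
Stack C is a plain Nim stack of size 4, so its Grundy value is 4.
The value of a disjunctive sum is the nim-sum of the parts.
Combined value = 14 XOR 0 XOR 4 = 10.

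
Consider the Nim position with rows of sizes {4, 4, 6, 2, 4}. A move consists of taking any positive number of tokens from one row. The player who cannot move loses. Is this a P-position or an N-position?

P-position

Nim-sum: 4 XOR 4 XOR 6 XOR 2 XOR 4 = 0.
The nim-sum is 0, so this is a P-position: the player to move is in a losing position under optimal play.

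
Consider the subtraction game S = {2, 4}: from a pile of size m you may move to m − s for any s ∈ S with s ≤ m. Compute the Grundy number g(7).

0

Build the Grundy sequence with g(k) = mex{g(k−s) : s ∈ {2, 4}, s ≤ k}:
k:     0  1  2  3  4  5  6  7
g(k):  0  0  1  1  2  2  0  0
So g(7) = 0.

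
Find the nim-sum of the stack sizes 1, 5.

Nim-sum: 1 ^ 5 = 4.

4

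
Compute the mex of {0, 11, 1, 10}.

The values 0, 1 are all present; 2 is the first non-negative integer missing from the set.

2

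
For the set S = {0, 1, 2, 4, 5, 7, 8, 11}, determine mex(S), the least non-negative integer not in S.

3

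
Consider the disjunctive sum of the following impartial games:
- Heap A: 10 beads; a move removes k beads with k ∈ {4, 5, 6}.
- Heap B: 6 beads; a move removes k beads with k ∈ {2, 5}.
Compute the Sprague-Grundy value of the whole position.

1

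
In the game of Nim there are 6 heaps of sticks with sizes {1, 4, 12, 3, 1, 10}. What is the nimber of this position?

1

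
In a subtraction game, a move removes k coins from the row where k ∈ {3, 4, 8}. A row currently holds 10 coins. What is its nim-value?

Build the Grundy sequence with g(k) = mex{g(k−s) : s ∈ {3, 4, 8}, s ≤ k}:
k:     0  1  2  3  4  5  6  7  8  9 10
g(k):  0  0  0  1  1  1  2  0  2  3  1
So g(10) = 1.

1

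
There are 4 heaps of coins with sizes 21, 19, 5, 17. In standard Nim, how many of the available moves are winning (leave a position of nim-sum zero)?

3

Write each in binary and XOR column by column:
  10101  (21)
  10011  (19)
  00101  (5)
  10001  (17)
  -----
  10010  (18)
The overall nim-sum is X = 18. A heap of size p has a winning move iff p XOR X < p (reduce it to p XOR X).
  21: 21 XOR 18 = 7 < 21 — winning move (to 7).
  19: 19 XOR 18 = 1 < 19 — winning move (to 1).
  5: 5 XOR 18 = 23 ≥ 5 — no move.
  17: 17 XOR 18 = 3 < 17 — winning move (to 3).
That gives 3 winning moves.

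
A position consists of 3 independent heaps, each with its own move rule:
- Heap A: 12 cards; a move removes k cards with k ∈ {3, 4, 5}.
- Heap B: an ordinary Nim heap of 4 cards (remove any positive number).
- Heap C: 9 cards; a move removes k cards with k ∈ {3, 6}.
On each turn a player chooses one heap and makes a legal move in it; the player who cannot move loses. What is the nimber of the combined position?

5

For heap A, compute g(0), g(1), … with moves {3, 4, 5}:
g(0) = mex{} = 0
g(1) = mex{} = 0
g(2) = mex{} = 0
g(3) = mex{0} = 1
g(4) = mex{0} = 1
g(5) = mex{0} = 1
g(6) = mex{0,1} = 2
g(7) = mex{0,1} = 2
g(8) = mex{1} = 0
g(9) = mex{1,2} = 0
g(10) = mex{1,2} = 0
g(11) = mex{0,2} = 1
g(12) = mex{0,2} = 1
So g(12) = 1.
Heap B is a plain Nim heap of size 4, so its Grundy value is 4.
Build the Grundy sequence for heap C with g(k) = mex{g(k−s) : s ∈ {3, 6}, s ≤ k}:
k:     0  1  2  3  4  5  6  7  8  9
g(k):  0  0  0  1  1  1  2  2  2  0
So g(9) = 0.
By the Sprague-Grundy theorem, the Grundy value of a sum of independent games is the XOR of the component values.
Combined value = 1 ⊕ 4 ⊕ 0 = 5.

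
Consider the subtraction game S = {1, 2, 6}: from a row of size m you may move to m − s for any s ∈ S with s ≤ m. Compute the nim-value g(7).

Grundy values for subtraction set {1, 2, 6}:
g(0) = mex{} = 0
g(1) = mex{0} = 1
g(2) = mex{0,1} = 2
g(3) = mex{1,2} = 0
g(4) = mex{0,2} = 1
g(5) = mex{0,1} = 2
g(6) = mex{0,1,2} = 3
g(7) = mex{1,2,3} = 0
So g(7) = 0.

0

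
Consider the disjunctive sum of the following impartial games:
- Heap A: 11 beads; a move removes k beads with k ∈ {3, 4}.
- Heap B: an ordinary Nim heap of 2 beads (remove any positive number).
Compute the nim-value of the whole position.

Grundy values for heap A (subtraction set {3, 4}):
g(0) = mex{} = 0
g(1) = mex{} = 0
g(2) = mex{} = 0
g(3) = mex{0} = 1
g(4) = mex{0} = 1
g(5) = mex{0} = 1
g(6) = mex{0,1} = 2
g(7) = mex{1} = 0
g(8) = mex{1} = 0
g(9) = mex{1,2} = 0
g(10) = mex{0,2} = 1
g(11) = mex{0} = 1
So g(11) = 1.
Heap B is a plain Nim heap of size 2, so its Grundy value is 2.
The value of a disjunctive sum is the nim-sum of the parts.
Combined value = 1 ⊕ 2 = 3.

3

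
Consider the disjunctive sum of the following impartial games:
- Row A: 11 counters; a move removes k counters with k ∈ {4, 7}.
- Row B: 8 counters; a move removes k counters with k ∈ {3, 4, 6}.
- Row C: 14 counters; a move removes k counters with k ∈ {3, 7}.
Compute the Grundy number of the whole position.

3

Build the Grundy sequence for row A with g(k) = mex{g(k−s) : s ∈ {4, 7}, s ≤ k}:
k:     0  1  2  3  4  5  6  7  8  9 10 11
g(k):  0  0  0  0  1  1  1  1  2  2  2  0
So g(11) = 0.
For row B, compute g(0), g(1), … with moves {3, 4, 6}:
g(0) = mex{} = 0
g(1) = mex{} = 0
g(2) = mex{} = 0
g(3) = mex{0} = 1
g(4) = mex{0} = 1
g(5) = mex{0} = 1
g(6) = mex{0,1} = 2
g(7) = mex{0,1} = 2
g(8) = mex{0,1} = 2
So g(8) = 2.
Build the Grundy sequence for row C with g(k) = mex{g(k−s) : s ∈ {3, 7}, s ≤ k}:
g(0) = mex{} = 0
g(1) = mex{} = 0
g(2) = mex{} = 0
g(3) = mex{0} = 1
g(4) = mex{0} = 1
g(5) = mex{0} = 1
g(6) = mex{1} = 0
g(7) = mex{0,1} = 2
g(8) = mex{0,1} = 2
g(9) = mex{0} = 1
g(10) = mex{1,2} = 0
g(11) = mex{1,2} = 0
g(12) = mex{1} = 0
g(13) = mex{0} = 1
g(14) = mex{0,2} = 1
So g(14) = 1.
The value of a disjunctive sum is the nim-sum of the parts.
Combined value = 0 ⊕ 2 ⊕ 1 = 3.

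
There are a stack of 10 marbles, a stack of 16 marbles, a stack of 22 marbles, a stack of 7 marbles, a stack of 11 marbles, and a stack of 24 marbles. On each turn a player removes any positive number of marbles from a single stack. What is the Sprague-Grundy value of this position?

24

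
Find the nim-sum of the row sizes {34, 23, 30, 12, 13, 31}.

53

In binary:
  100010  (34)
  010111  (23)
  011110  (30)
  001100  (12)
  001101  (13)
  011111  (31)
  ------
  110101  (53)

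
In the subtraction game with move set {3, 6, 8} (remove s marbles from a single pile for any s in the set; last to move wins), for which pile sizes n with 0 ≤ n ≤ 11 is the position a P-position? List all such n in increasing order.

0, 1, 2, 11

Build the Grundy sequence with g(k) = mex{g(k−s) : s ∈ {3, 6, 8}, s ≤ k}:
k:     0  1  2  3  4  5  6  7  8  9 10 11
g(k):  0  0  0  1  1  1  2  2  2  3  3  0
The P-positions (g = 0) in 0..11 are 0, 1, 2, 11.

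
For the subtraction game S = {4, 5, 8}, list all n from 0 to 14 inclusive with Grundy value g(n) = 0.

Build the Grundy sequence with g(k) = mex{g(k−s) : s ∈ {4, 5, 8}, s ≤ k}:
g(0) = mex{} = 0
g(1) = mex{} = 0
g(2) = mex{} = 0
g(3) = mex{} = 0
g(4) = mex{0} = 1
g(5) = mex{0} = 1
g(6) = mex{0} = 1
g(7) = mex{0} = 1
g(8) = mex{0,1} = 2
g(9) = mex{0,1} = 2
g(10) = mex{0,1} = 2
g(11) = mex{0,1} = 2
g(12) = mex{1,2} = 0
g(13) = mex{1,2} = 0
g(14) = mex{1,2} = 0
The P-positions (g = 0) in 0..14 are 0, 1, 2, 3, 12, 13, 14.

0, 1, 2, 3, 12, 13, 14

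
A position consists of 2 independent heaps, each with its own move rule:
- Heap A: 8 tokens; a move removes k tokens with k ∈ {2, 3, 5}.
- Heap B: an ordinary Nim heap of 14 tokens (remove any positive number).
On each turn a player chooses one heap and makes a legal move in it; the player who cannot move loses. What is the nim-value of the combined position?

14

For heap A, compute g(0), g(1), … with moves {2, 3, 5}:
g(0) = mex{} = 0
g(1) = mex{} = 0
g(2) = mex{0} = 1
g(3) = mex{0} = 1
g(4) = mex{0,1} = 2
g(5) = mex{0,1} = 2
g(6) = mex{0,1,2} = 3
g(7) = mex{1,2} = 0
g(8) = mex{1,2,3} = 0
So g(8) = 0.
Heap B is a plain Nim heap of size 14, so its Grundy value is 14.
The value of a disjunctive sum is the nim-sum of the parts.
Combined value = 0 XOR 14 = 14.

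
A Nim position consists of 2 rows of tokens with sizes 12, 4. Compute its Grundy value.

Compute the nim-sum pairwise:
12 XOR 4 = 8

8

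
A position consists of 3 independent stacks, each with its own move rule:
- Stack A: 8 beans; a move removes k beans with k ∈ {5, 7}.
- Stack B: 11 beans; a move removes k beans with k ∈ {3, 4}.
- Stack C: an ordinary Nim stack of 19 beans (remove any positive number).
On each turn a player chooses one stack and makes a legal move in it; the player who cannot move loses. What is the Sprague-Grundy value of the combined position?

19

For stack A, compute g(0), g(1), … with moves {5, 7}:
g(0) = mex{} = 0
g(1) = mex{} = 0
g(2) = mex{} = 0
g(3) = mex{} = 0
g(4) = mex{} = 0
g(5) = mex{0} = 1
g(6) = mex{0} = 1
g(7) = mex{0} = 1
g(8) = mex{0} = 1
So g(8) = 1.
For stack B, compute g(0), g(1), … with moves {3, 4}:
k:     0  1  2  3  4  5  6  7  8  9 10 11
g(k):  0  0  0  1  1  1  2  0  0  0  1  1
So g(11) = 1.
Stack C is a plain Nim stack of size 19, so its Grundy value is 19.
By the Sprague-Grundy theorem, the Grundy value of a sum of independent games is the XOR of the component values.
Combined value = 1 XOR 1 XOR 19 = 19.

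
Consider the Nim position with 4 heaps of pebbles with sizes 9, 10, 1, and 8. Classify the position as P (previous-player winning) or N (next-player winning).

N-position

Compute the nim-sum pairwise:
9 XOR 10 = 3
3 XOR 1 = 2
2 XOR 8 = 10
The nim-sum is 10 ≠ 0, so this is an N-position: the player to move can win.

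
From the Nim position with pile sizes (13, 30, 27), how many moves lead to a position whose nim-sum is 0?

Write each in binary and XOR column by column:
  01101  (13)
  11110  (30)
  11011  (27)
  -----
  01000  (8)
The overall nim-sum is X = 8. A pile of size p has a winning move iff p XOR X < p (reduce it to p XOR X).
  13: 13 XOR 8 = 5 < 13 — winning move (to 5).
  30: 30 XOR 8 = 22 < 30 — winning move (to 22).
  27: 27 XOR 8 = 19 < 27 — winning move (to 19).
That gives 3 winning moves.

3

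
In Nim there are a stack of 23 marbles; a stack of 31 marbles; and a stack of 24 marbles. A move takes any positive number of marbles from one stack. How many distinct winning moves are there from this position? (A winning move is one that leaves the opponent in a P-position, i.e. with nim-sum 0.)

Nim-sum: 23 ⊕ 31 ⊕ 24 = 16.
The overall nim-sum is X = 16. A stack of size p has a winning move iff p XOR X < p (reduce it to p XOR X).
  23: 23 XOR 16 = 7 < 23 — winning move (to 7).
  31: 31 XOR 16 = 15 < 31 — winning move (to 15).
  24: 24 XOR 16 = 8 < 24 — winning move (to 8).
That gives 3 winning moves.

3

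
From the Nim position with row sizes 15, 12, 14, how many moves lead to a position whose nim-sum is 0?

3

Nim-sum: 15 XOR 12 XOR 14 = 13.
The overall nim-sum is X = 13. A row of size p has a winning move iff p XOR X < p (reduce it to p XOR X).
  15: 15 XOR 13 = 2 < 15 — winning move (to 2).
  12: 12 XOR 13 = 1 < 12 — winning move (to 1).
  14: 14 XOR 13 = 3 < 14 — winning move (to 3).
That gives 3 winning moves.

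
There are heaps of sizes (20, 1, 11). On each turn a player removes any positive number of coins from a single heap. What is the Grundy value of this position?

30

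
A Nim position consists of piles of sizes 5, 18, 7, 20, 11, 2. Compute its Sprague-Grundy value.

13

Bitwise XOR of the heap sizes:
  00101  (5)
  10010  (18)
  00111  (7)
  10100  (20)
  01011  (11)
  00010  (2)
  -----
  01101  (13)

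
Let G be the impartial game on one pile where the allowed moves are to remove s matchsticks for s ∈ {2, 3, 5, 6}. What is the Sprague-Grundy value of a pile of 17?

0

Grundy values for subtraction set {2, 3, 5, 6}:
k:     0  1  2  3  4  5  6  7  8  9 10 11 12 13 14 15 16 17
g(k):  0  0  1  1  2  2  3  3  0  0  1  1  2  2  3  3  0  0
So g(17) = 0.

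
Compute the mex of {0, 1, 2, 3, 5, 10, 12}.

4

The values 0, 1, 2, 3 are all present; 4 is the first non-negative integer missing from the set.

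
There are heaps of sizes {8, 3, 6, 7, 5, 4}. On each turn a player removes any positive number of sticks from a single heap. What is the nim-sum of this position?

Write each in binary and XOR column by column:
  1000  (8)
  0011  (3)
  0110  (6)
  0111  (7)
  0101  (5)
  0100  (4)
  ----
  1011  (11)

11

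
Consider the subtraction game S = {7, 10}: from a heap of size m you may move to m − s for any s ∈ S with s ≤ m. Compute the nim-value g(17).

Build the Grundy sequence with g(k) = mex{g(k−s) : s ∈ {7, 10}, s ≤ k}:
k:     0  1  2  3  4  5  6  7  8  9 10 11 12 13 14 15 16 17
g(k):  0  0  0  0  0  0  0  1  1  1  1  1  1  1  2  2  2  0
So g(17) = 0.

0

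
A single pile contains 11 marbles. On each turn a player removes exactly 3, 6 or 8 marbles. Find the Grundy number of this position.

0

Compute g(0), g(1), … for moves {3, 6, 8}:
g(0) = mex{} = 0
g(1) = mex{} = 0
g(2) = mex{} = 0
g(3) = mex{0} = 1
g(4) = mex{0} = 1
g(5) = mex{0} = 1
g(6) = mex{0,1} = 2
g(7) = mex{0,1} = 2
g(8) = mex{0,1} = 2
g(9) = mex{0,1,2} = 3
g(10) = mex{0,1,2} = 3
g(11) = mex{1,2} = 0
So g(11) = 0.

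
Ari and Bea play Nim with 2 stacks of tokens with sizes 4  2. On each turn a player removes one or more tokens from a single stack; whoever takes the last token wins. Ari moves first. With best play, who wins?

Ari wins

Bitwise XOR of the heap sizes:
  100  (4)
  010  (2)
  ---
  110  (6)
The nim-sum is 6 ≠ 0, so this is an N-position: the player to move can win; Ari has a winning move.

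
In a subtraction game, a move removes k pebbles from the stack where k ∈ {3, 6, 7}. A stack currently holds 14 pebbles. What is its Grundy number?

1

Build the Grundy sequence with g(k) = mex{g(k−s) : s ∈ {3, 6, 7}, s ≤ k}:
k:     0  1  2  3  4  5  6  7  8  9 10 11 12 13 14
g(k):  0  0  0  1  1  1  2  2  2  3  0  0  0  1  1
So g(14) = 1.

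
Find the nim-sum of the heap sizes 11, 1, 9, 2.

1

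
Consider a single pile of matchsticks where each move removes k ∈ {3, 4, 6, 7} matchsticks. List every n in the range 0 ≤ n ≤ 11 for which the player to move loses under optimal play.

0, 1, 2, 10, 11

Grundy values for subtraction set {3, 4, 6, 7}:
k:     0  1  2  3  4  5  6  7  8  9 10 11
g(k):  0  0  0  1  1  1  2  2  2  3  0  0
The P-positions (g = 0) in 0..11 are 0, 1, 2, 10, 11.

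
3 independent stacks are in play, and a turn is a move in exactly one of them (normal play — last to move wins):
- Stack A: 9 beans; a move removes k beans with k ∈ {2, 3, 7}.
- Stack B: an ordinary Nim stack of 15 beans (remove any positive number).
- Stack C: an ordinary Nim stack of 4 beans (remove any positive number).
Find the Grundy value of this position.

Grundy values for stack A (subtraction set {2, 3, 7}):
k:     0  1  2  3  4  5  6  7  8  9
g(k):  0  0  1  1  2  0  0  1  1  2
So g(9) = 2.
Stack B is a plain Nim stack of size 15, so its Grundy value is 15.
Stack C is a plain Nim stack of size 4, so its Grundy value is 4.
The value of a disjunctive sum is the nim-sum of the parts.
Combined value = 2 XOR 15 XOR 4 = 9.

9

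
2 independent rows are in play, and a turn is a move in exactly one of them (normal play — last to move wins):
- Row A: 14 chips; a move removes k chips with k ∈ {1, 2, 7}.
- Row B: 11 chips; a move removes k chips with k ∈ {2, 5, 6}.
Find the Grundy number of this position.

For row A, compute g(0), g(1), … with moves {1, 2, 7}:
g(0) = mex{} = 0
g(1) = mex{0} = 1
g(2) = mex{0,1} = 2
g(3) = mex{1,2} = 0
g(4) = mex{0,2} = 1
g(5) = mex{0,1} = 2
g(6) = mex{1,2} = 0
g(7) = mex{0,2} = 1
g(8) = mex{0,1} = 2
g(9) = mex{1,2} = 0
g(10) = mex{0,2} = 1
g(11) = mex{0,1} = 2
g(12) = mex{1,2} = 0
g(13) = mex{0,2} = 1
g(14) = mex{0,1} = 2
So g(14) = 2.
Build the Grundy sequence for row B with g(k) = mex{g(k−s) : s ∈ {2, 5, 6}, s ≤ k}:
g(0) = mex{} = 0
g(1) = mex{} = 0
g(2) = mex{0} = 1
g(3) = mex{0} = 1
g(4) = mex{1} = 0
g(5) = mex{0,1} = 2
g(6) = mex{0} = 1
g(7) = mex{0,1,2} = 3
g(8) = mex{1} = 0
g(9) = mex{0,1,3} = 2
g(10) = mex{0,2} = 1
g(11) = mex{1,2} = 0
So g(11) = 0.
By the Sprague-Grundy theorem, the Grundy value of a sum of independent games is the XOR of the component values.
Combined value = 2 XOR 0 = 2.

2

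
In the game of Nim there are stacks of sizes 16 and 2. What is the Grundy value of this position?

Compute the nim-sum pairwise:
16 ⊕ 2 = 18

18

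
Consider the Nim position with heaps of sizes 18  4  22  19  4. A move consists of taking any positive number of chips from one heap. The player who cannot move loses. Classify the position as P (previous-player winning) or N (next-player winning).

Nim-sum: 18 ^ 4 ^ 22 ^ 19 ^ 4 = 23.
The nim-sum is 23 ≠ 0, so this is an N-position: the player to move can win.

N-position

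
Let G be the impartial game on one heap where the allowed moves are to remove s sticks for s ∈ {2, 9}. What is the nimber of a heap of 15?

0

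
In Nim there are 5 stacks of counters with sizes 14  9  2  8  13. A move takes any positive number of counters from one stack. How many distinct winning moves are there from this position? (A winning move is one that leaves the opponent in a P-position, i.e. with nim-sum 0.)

0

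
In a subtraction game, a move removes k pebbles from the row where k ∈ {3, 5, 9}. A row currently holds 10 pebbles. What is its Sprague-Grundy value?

3

Build the Grundy sequence with g(k) = mex{g(k−s) : s ∈ {3, 5, 9}, s ≤ k}:
g(0) = mex{} = 0
g(1) = mex{} = 0
g(2) = mex{} = 0
g(3) = mex{0} = 1
g(4) = mex{0} = 1
g(5) = mex{0} = 1
g(6) = mex{0,1} = 2
g(7) = mex{0,1} = 2
g(8) = mex{1} = 0
g(9) = mex{0,1,2} = 3
g(10) = mex{0,1,2} = 3
So g(10) = 3.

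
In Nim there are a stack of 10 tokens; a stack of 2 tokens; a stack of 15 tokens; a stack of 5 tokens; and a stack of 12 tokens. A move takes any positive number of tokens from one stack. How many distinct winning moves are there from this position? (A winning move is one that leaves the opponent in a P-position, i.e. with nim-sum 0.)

Compute the nim-sum pairwise:
10 ⊕ 2 = 8
8 ⊕ 15 = 7
7 ⊕ 5 = 2
2 ⊕ 12 = 14
The overall nim-sum is X = 14. A stack of size p has a winning move iff p XOR X < p (reduce it to p XOR X).
  10: 10 XOR 14 = 4 < 10 — winning move (to 4).
  2: 2 XOR 14 = 12 ≥ 2 — no move.
  15: 15 XOR 14 = 1 < 15 — winning move (to 1).
  5: 5 XOR 14 = 11 ≥ 5 — no move.
  12: 12 XOR 14 = 2 < 12 — winning move (to 2).
That gives 3 winning moves.

3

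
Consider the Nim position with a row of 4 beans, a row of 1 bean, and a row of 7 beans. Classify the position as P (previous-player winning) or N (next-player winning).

Compute the nim-sum pairwise:
4 XOR 1 = 5
5 XOR 7 = 2
The nim-sum is 2 ≠ 0, so this is an N-position: the player to move can win.

N-position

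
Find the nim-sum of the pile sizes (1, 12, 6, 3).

8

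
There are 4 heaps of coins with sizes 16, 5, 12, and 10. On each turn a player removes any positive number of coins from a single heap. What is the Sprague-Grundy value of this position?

Nim-sum: 16 ^ 5 ^ 12 ^ 10 = 19.

19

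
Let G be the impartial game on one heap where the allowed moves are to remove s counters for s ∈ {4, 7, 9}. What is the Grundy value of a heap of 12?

3

Grundy values for subtraction set {4, 7, 9}:
k:     0  1  2  3  4  5  6  7  8  9 10 11 12
g(k):  0  0  0  0  1  1  1  1  2  2  2  2  3
So g(12) = 3.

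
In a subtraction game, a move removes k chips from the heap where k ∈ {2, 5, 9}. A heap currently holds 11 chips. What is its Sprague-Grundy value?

Build the Grundy sequence with g(k) = mex{g(k−s) : s ∈ {2, 5, 9}, s ≤ k}:
k:     0  1  2  3  4  5  6  7  8  9 10 11
g(k):  0  0  1  1  0  2  1  0  0  1  1  0
So g(11) = 0.

0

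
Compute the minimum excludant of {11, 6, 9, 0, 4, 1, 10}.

The values 0, 1 are all present; 2 is the first non-negative integer missing from the set.

2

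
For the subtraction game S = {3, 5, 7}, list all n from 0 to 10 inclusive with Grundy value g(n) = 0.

Compute g(0), g(1), … for moves {3, 5, 7}:
k:     0  1  2  3  4  5  6  7  8  9 10
g(k):  0  0  0  1  1  1  2  2  2  3  0
The P-positions (g = 0) in 0..10 are 0, 1, 2, 10.

0, 1, 2, 10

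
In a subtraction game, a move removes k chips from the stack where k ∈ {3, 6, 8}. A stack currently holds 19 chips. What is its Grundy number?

Build the Grundy sequence with g(k) = mex{g(k−s) : s ∈ {3, 6, 8}, s ≤ k}:
k:     0  1  2  3  4  5  6  7  8  9 10 11 12 13 14 15 16 17 18 19
g(k):  0  0  0  1  1  1  2  2  2  3  3  0  0  0  1  1  1  2  2  2
So g(19) = 2.

2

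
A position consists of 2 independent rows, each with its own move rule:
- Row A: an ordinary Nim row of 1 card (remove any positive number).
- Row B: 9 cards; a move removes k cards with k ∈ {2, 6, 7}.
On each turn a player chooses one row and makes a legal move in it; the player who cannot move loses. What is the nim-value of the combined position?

1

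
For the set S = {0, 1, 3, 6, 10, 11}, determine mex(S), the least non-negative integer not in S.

The values 0, 1 are all present; 2 is the first non-negative integer missing from the set.

2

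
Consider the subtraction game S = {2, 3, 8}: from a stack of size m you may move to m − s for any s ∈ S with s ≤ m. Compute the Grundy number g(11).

0

Grundy values for subtraction set {2, 3, 8}:
g(0) = mex{} = 0
g(1) = mex{} = 0
g(2) = mex{0} = 1
g(3) = mex{0} = 1
g(4) = mex{0,1} = 2
g(5) = mex{1} = 0
g(6) = mex{1,2} = 0
g(7) = mex{0,2} = 1
g(8) = mex{0} = 1
g(9) = mex{0,1} = 2
g(10) = mex{1} = 0
g(11) = mex{1,2} = 0
So g(11) = 0.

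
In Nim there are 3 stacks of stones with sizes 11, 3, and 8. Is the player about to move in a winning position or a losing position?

Losing position

Compute the nim-sum pairwise:
11 ⊕ 3 = 8
8 ⊕ 8 = 0
The nim-sum is 0, so this is a P-position: the player to move is in a losing position under optimal play.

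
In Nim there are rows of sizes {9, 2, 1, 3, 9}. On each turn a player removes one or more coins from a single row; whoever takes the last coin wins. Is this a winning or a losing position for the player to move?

Nim-sum: 9 ^ 2 ^ 1 ^ 3 ^ 9 = 0.
The nim-sum is 0, so this is a P-position: the player to move is in a losing position under optimal play.

Losing position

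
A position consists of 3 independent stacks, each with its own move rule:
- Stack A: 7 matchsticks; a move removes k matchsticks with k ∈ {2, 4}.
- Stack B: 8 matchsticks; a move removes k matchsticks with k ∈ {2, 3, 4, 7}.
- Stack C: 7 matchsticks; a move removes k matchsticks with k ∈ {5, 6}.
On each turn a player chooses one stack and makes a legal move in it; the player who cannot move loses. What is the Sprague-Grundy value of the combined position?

0

Grundy values for stack A (subtraction set {2, 4}):
g(0) = mex{} = 0
g(1) = mex{} = 0
g(2) = mex{0} = 1
g(3) = mex{0} = 1
g(4) = mex{0,1} = 2
g(5) = mex{0,1} = 2
g(6) = mex{1,2} = 0
g(7) = mex{1,2} = 0
So g(7) = 0.
Build the Grundy sequence for stack B with g(k) = mex{g(k−s) : s ∈ {2, 3, 4, 7}, s ≤ k}:
k:     0  1  2  3  4  5  6  7  8
g(k):  0  0  1  1  2  2  0  3  1
So g(8) = 1.
Build the Grundy sequence for stack C with g(k) = mex{g(k−s) : s ∈ {5, 6}, s ≤ k}:
g(0) = mex{} = 0
g(1) = mex{} = 0
g(2) = mex{} = 0
g(3) = mex{} = 0
g(4) = mex{} = 0
g(5) = mex{0} = 1
g(6) = mex{0} = 1
g(7) = mex{0} = 1
So g(7) = 1.
By the Sprague-Grundy theorem, the Grundy value of a sum of independent games is the XOR of the component values.
Combined value = 0 XOR 1 XOR 1 = 0.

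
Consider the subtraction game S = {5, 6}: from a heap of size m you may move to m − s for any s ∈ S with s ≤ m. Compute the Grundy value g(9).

1

Build the Grundy sequence with g(k) = mex{g(k−s) : s ∈ {5, 6}, s ≤ k}:
g(0) = mex{} = 0
g(1) = mex{} = 0
g(2) = mex{} = 0
g(3) = mex{} = 0
g(4) = mex{} = 0
g(5) = mex{0} = 1
g(6) = mex{0} = 1
g(7) = mex{0} = 1
g(8) = mex{0} = 1
g(9) = mex{0} = 1
So g(9) = 1.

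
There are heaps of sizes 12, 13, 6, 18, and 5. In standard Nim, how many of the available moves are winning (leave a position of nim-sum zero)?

1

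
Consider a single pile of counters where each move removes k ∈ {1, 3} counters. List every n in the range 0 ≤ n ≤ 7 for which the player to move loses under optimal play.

0, 2, 4, 6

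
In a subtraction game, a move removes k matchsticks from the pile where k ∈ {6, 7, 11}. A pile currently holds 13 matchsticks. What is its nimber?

Grundy values for subtraction set {6, 7, 11}:
k:     0  1  2  3  4  5  6  7  8  9 10 11 12 13
g(k):  0  0  0  0  0  0  1  1  1  1  1  1  2  2
So g(13) = 2.

2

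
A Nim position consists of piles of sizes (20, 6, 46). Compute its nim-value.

60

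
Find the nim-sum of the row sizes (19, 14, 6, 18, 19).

26

Compute the nim-sum pairwise:
19 ^ 14 = 29
29 ^ 6 = 27
27 ^ 18 = 9
9 ^ 19 = 26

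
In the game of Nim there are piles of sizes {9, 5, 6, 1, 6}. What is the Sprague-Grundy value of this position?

13

Compute the nim-sum pairwise:
9 XOR 5 = 12
12 XOR 6 = 10
10 XOR 1 = 11
11 XOR 6 = 13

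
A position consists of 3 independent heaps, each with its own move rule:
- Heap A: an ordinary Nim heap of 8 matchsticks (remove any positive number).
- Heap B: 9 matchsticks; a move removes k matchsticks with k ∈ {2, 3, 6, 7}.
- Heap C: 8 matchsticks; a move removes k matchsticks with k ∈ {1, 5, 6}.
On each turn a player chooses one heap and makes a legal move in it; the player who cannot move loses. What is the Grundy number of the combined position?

10

Heap A is a plain Nim heap of size 8, so its Grundy value is 8.
For heap B, compute g(0), g(1), … with moves {2, 3, 6, 7}:
k:     0  1  2  3  4  5  6  7  8  9
g(k):  0  0  1  1  2  0  3  1  2  0
So g(9) = 0.
For heap C, compute g(0), g(1), … with moves {1, 5, 6}:
k:     0  1  2  3  4  5  6  7  8
g(k):  0  1  0  1  0  1  2  3  2
So g(8) = 2.
By the Sprague-Grundy theorem, the Grundy value of a sum of independent games is the XOR of the component values.
Combined value = 8 XOR 0 XOR 2 = 10.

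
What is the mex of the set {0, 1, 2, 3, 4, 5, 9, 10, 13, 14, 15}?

6

The values 0, 1, 2, 3, 4, 5 are all present; 6 is the first non-negative integer missing from the set.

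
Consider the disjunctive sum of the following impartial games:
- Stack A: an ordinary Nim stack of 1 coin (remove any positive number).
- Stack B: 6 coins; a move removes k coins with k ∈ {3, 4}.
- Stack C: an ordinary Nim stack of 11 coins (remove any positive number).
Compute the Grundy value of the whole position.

Stack A is a plain Nim stack of size 1, so its Grundy value is 1.
Build the Grundy sequence for stack B with g(k) = mex{g(k−s) : s ∈ {3, 4}, s ≤ k}:
k:     0  1  2  3  4  5  6
g(k):  0  0  0  1  1  1  2
So g(6) = 2.
Stack C is a plain Nim stack of size 11, so its Grundy value is 11.
The value of a disjunctive sum is the nim-sum of the parts.
Combined value = 1 XOR 2 XOR 11 = 8.

8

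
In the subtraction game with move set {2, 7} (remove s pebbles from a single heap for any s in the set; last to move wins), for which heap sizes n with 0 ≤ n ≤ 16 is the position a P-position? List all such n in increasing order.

0, 1, 4, 5, 9, 10, 13, 14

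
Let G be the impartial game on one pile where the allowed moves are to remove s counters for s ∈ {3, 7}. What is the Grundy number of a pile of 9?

Compute g(0), g(1), … for moves {3, 7}:
k:     0  1  2  3  4  5  6  7  8  9
g(k):  0  0  0  1  1  1  0  2  2  1
So g(9) = 1.

1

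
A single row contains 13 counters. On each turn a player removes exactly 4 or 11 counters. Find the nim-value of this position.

Build the Grundy sequence with g(k) = mex{g(k−s) : s ∈ {4, 11}, s ≤ k}:
k:     0  1  2  3  4  5  6  7  8  9 10 11 12 13
g(k):  0  0  0  0  1  1  1  1  0  0  0  2  1  1
So g(13) = 1.

1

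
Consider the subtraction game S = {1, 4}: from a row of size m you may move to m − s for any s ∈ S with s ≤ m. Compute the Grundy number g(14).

2

Compute g(0), g(1), … for moves {1, 4}:
k:     0  1  2  3  4  5  6  7  8  9 10 11 12 13 14
g(k):  0  1  0  1  2  0  1  0  1  2  0  1  0  1  2
So g(14) = 2.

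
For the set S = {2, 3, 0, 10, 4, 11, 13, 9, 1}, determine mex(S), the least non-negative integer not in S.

5

The values 0, 1, 2, 3, 4 are all present; 5 is the first non-negative integer missing from the set.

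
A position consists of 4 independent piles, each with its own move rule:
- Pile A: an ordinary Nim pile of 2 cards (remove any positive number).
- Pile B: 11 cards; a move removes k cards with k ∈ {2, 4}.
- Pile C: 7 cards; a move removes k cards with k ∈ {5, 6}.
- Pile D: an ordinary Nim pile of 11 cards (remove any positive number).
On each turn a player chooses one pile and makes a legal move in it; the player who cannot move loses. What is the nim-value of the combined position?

10

Pile A is a plain Nim pile of size 2, so its Grundy value is 2.
Build the Grundy sequence for pile B with g(k) = mex{g(k−s) : s ∈ {2, 4}, s ≤ k}:
g(0) = mex{} = 0
g(1) = mex{} = 0
g(2) = mex{0} = 1
g(3) = mex{0} = 1
g(4) = mex{0,1} = 2
g(5) = mex{0,1} = 2
g(6) = mex{1,2} = 0
g(7) = mex{1,2} = 0
g(8) = mex{0,2} = 1
g(9) = mex{0,2} = 1
g(10) = mex{0,1} = 2
g(11) = mex{0,1} = 2
So g(11) = 2.
Build the Grundy sequence for pile C with g(k) = mex{g(k−s) : s ∈ {5, 6}, s ≤ k}:
g(0) = mex{} = 0
g(1) = mex{} = 0
g(2) = mex{} = 0
g(3) = mex{} = 0
g(4) = mex{} = 0
g(5) = mex{0} = 1
g(6) = mex{0} = 1
g(7) = mex{0} = 1
So g(7) = 1.
Pile D is a plain Nim pile of size 11, so its Grundy value is 11.
The value of a disjunctive sum is the nim-sum of the parts.
Combined value = 2 ⊕ 2 ⊕ 1 ⊕ 11 = 10.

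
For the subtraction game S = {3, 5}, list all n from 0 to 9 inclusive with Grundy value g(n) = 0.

0, 1, 2, 8, 9

Compute g(0), g(1), … for moves {3, 5}:
k:     0  1  2  3  4  5  6  7  8  9
g(k):  0  0  0  1  1  1  2  2  0  0
The P-positions (g = 0) in 0..9 are 0, 1, 2, 8, 9.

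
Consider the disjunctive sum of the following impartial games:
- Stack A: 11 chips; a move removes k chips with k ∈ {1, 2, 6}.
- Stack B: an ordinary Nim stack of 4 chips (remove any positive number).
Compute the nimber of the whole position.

5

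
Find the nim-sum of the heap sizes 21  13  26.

2

Nim-sum: 21 ⊕ 13 ⊕ 26 = 2.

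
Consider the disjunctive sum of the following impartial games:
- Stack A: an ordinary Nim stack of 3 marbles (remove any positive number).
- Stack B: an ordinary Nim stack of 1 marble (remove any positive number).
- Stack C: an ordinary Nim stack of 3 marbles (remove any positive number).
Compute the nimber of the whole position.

Stack A is a plain Nim stack of size 3, so its Grundy value is 3.
Stack B is a plain Nim stack of size 1, so its Grundy value is 1.
Stack C is a plain Nim stack of size 3, so its Grundy value is 3.
By the Sprague-Grundy theorem, the Grundy value of a sum of independent games is the XOR of the component values.
Combined value = 3 ⊕ 1 ⊕ 3 = 1.

1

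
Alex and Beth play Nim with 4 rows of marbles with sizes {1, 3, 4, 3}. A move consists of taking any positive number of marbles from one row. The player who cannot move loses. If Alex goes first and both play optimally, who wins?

Alex wins

Nim-sum: 1 XOR 3 XOR 4 XOR 3 = 5.
The nim-sum is 5 ≠ 0, so this is an N-position: the player to move can win; Alex has a winning move.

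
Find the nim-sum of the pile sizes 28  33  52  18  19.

8

Bitwise XOR of the heap sizes:
  011100  (28)
  100001  (33)
  110100  (52)
  010010  (18)
  010011  (19)
  ------
  001000  (8)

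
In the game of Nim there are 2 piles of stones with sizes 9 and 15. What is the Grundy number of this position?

Nim-sum: 9 ⊕ 15 = 6.

6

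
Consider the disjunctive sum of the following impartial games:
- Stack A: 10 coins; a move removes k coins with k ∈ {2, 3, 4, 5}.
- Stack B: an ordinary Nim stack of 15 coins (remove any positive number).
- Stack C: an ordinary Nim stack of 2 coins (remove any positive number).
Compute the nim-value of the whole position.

Build the Grundy sequence for stack A with g(k) = mex{g(k−s) : s ∈ {2, 3, 4, 5}, s ≤ k}:
k:     0  1  2  3  4  5  6  7  8  9 10
g(k):  0  0  1  1  2  2  3  0  0  1  1
So g(10) = 1.
Stack B is a plain Nim stack of size 15, so its Grundy value is 15.
Stack C is a plain Nim stack of size 2, so its Grundy value is 2.
The value of a disjunctive sum is the nim-sum of the parts.
Combined value = 1 ⊕ 15 ⊕ 2 = 12.

12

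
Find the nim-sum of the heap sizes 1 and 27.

26

Compute the nim-sum pairwise:
1 XOR 27 = 26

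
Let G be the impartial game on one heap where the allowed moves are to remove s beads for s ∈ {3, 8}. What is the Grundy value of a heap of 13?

Compute g(0), g(1), … for moves {3, 8}:
g(0) = mex{} = 0
g(1) = mex{} = 0
g(2) = mex{} = 0
g(3) = mex{0} = 1
g(4) = mex{0} = 1
g(5) = mex{0} = 1
g(6) = mex{1} = 0
g(7) = mex{1} = 0
g(8) = mex{0,1} = 2
g(9) = mex{0} = 1
g(10) = mex{0} = 1
g(11) = mex{1,2} = 0
g(12) = mex{1} = 0
g(13) = mex{1} = 0
So g(13) = 0.

0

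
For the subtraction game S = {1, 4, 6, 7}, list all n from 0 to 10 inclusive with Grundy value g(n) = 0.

0, 2, 5, 10

Grundy values for subtraction set {1, 4, 6, 7}:
g(0) = mex{} = 0
g(1) = mex{0} = 1
g(2) = mex{1} = 0
g(3) = mex{0} = 1
g(4) = mex{0,1} = 2
g(5) = mex{1,2} = 0
g(6) = mex{0} = 1
g(7) = mex{0,1} = 2
g(8) = mex{0,1,2} = 3
g(9) = mex{0,1,3} = 2
g(10) = mex{1,2} = 0
The P-positions (g = 0) in 0..10 are 0, 2, 5, 10.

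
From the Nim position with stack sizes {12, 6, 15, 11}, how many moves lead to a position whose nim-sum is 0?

3

Nim-sum: 12 ^ 6 ^ 15 ^ 11 = 14.
The overall nim-sum is X = 14. A stack of size p has a winning move iff p XOR X < p (reduce it to p XOR X).
  12: 12 XOR 14 = 2 < 12 — winning move (to 2).
  6: 6 XOR 14 = 8 ≥ 6 — no move.
  15: 15 XOR 14 = 1 < 15 — winning move (to 1).
  11: 11 XOR 14 = 5 < 11 — winning move (to 5).
That gives 3 winning moves.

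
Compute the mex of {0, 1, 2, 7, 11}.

3

The values 0, 1, 2 are all present; 3 is the first non-negative integer missing from the set.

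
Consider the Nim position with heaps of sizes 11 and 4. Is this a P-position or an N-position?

Compute the nim-sum pairwise:
11 ⊕ 4 = 15
The nim-sum is 15 ≠ 0, so this is an N-position: the player to move can win.

N-position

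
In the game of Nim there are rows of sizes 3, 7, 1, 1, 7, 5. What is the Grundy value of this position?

Nim-sum: 3 ⊕ 7 ⊕ 1 ⊕ 1 ⊕ 7 ⊕ 5 = 6.

6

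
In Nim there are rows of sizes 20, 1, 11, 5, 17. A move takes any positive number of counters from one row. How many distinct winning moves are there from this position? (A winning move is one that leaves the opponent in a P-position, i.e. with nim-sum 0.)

1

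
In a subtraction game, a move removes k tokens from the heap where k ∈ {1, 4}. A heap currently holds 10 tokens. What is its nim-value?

Grundy values for subtraction set {1, 4}:
k:     0  1  2  3  4  5  6  7  8  9 10
g(k):  0  1  0  1  2  0  1  0  1  2  0
So g(10) = 0.

0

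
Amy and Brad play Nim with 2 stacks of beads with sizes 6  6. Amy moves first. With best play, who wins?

Brad wins

Write each in binary and XOR column by column:
  110  (6)
  110  (6)
  ---
  000  (0)
The nim-sum is 0, so this is a P-position: the player to move is in a losing position under optimal play; Amy is about to move from it and so loses — Brad wins.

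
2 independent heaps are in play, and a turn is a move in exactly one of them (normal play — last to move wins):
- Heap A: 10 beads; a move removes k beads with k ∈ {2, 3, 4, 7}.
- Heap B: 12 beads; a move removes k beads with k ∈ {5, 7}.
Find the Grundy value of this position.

Grundy values for heap A (subtraction set {2, 3, 4, 7}):
g(0) = mex{} = 0
g(1) = mex{} = 0
g(2) = mex{0} = 1
g(3) = mex{0} = 1
g(4) = mex{0,1} = 2
g(5) = mex{0,1} = 2
g(6) = mex{1,2} = 0
g(7) = mex{0,1,2} = 3
g(8) = mex{0,2} = 1
g(9) = mex{0,1,2,3} = 4
g(10) = mex{0,1,3} = 2
So g(10) = 2.
For heap B, compute g(0), g(1), … with moves {5, 7}:
g(0) = mex{} = 0
g(1) = mex{} = 0
g(2) = mex{} = 0
g(3) = mex{} = 0
g(4) = mex{} = 0
g(5) = mex{0} = 1
g(6) = mex{0} = 1
g(7) = mex{0} = 1
g(8) = mex{0} = 1
g(9) = mex{0} = 1
g(10) = mex{0,1} = 2
g(11) = mex{0,1} = 2
g(12) = mex{1} = 0
So g(12) = 0.
The value of a disjunctive sum is the nim-sum of the parts.
Combined value = 2 XOR 0 = 2.

2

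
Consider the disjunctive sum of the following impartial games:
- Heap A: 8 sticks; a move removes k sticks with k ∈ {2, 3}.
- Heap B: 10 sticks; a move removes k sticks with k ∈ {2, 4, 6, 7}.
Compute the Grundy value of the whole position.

1

Grundy values for heap A (subtraction set {2, 3}):
g(0) = mex{} = 0
g(1) = mex{} = 0
g(2) = mex{0} = 1
g(3) = mex{0} = 1
g(4) = mex{0,1} = 2
g(5) = mex{1} = 0
g(6) = mex{1,2} = 0
g(7) = mex{0,2} = 1
g(8) = mex{0} = 1
So g(8) = 1.
Grundy values for heap B (subtraction set {2, 4, 6, 7}):
k:     0  1  2  3  4  5  6  7  8  9 10
g(k):  0  0  1  1  2  2  3  3  4  0  0
So g(10) = 0.
The value of a disjunctive sum is the nim-sum of the parts.
Combined value = 1 XOR 0 = 1.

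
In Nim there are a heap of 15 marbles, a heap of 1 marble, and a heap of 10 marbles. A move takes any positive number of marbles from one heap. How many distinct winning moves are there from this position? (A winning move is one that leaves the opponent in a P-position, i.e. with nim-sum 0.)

1

Compute the nim-sum pairwise:
15 ⊕ 1 = 14
14 ⊕ 10 = 4
The overall nim-sum is X = 4. A heap of size p has a winning move iff p XOR X < p (reduce it to p XOR X).
  15: 15 XOR 4 = 11 < 15 — winning move (to 11).
  1: 1 XOR 4 = 5 ≥ 1 — no move.
  10: 10 XOR 4 = 14 ≥ 10 — no move.
That gives 1 winning move.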